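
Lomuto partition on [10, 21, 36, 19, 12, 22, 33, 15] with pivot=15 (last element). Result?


Elements <= 15 go left of pivot.
Result: [10, 12, 15, 19, 21, 22, 33, 36], pivot at index 2


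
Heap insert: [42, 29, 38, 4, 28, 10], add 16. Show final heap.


Append 16: [42, 29, 38, 4, 28, 10, 16]
Bubble up: no swaps needed
Result: [42, 29, 38, 4, 28, 10, 16]


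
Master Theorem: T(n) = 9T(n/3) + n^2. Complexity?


a=9, b=3, c=2. log_3(9)=2 = c=2. Case 2: O(n^c log n) = O(n^2 log n)
Complexity: O(n^2 log n)


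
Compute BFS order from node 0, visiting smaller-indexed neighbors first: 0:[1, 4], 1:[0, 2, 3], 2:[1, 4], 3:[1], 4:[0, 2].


BFS queue: start with [0]
Visit order: [0, 1, 4, 2, 3]


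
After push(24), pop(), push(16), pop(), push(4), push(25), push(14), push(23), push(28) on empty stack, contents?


push(24) -> [24]
pop() returns 24 -> []
push(16) -> [16]
pop() returns 16 -> []
push(4) -> [4]
push(25) -> [4, 25]
push(14) -> [4, 25, 14]
push(23) -> [4, 25, 14, 23]
push(28) -> [4, 25, 14, 23, 28]
Final stack (bottom to top): [4, 25, 14, 23, 28]


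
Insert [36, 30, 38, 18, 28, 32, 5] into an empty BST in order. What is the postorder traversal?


Root = 36; build tree by BST insertion.
Postorder traversal: [5, 28, 18, 32, 30, 38, 36]


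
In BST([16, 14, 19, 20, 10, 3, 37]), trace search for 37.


BST root = 16
Search for 37: compare at each node
Path: [16, 19, 20, 37]


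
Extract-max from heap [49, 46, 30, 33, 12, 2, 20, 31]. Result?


Max = 49
Replace root with last, heapify down
Resulting heap: [46, 33, 30, 31, 12, 2, 20]


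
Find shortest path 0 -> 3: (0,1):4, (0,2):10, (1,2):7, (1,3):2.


Dijkstra from 0:
Distances: {0: 0, 1: 4, 2: 10, 3: 6}
Shortest distance to 3 = 6, path = [0, 1, 3]


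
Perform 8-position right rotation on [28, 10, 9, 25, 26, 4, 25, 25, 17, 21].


Right rotate by 8: [9, 25, 26, 4, 25, 25, 17, 21, 28, 10]


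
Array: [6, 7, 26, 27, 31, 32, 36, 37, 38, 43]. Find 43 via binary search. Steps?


Search for 43:
[0,9] mid=4 arr[4]=31
[5,9] mid=7 arr[7]=37
[8,9] mid=8 arr[8]=38
[9,9] mid=9 arr[9]=43
Total: 4 comparisons


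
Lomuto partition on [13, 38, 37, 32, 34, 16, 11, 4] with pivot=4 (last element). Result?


Elements <= 4 go left of pivot.
Result: [4, 38, 37, 32, 34, 16, 11, 13], pivot at index 0


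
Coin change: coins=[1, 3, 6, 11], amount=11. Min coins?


dp[0]=0; dp[i]=1+min(dp[i-c] for c in coins)
...dp[6]=1, dp[7]=2, dp[8]=3, dp[9]=2, dp[10]=3, dp[11]=1
Minimum coins for 11 = 1


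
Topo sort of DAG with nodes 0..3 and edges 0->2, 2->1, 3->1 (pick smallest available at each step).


Kahn's algorithm, process smallest node first
Order: [0, 2, 3, 1]


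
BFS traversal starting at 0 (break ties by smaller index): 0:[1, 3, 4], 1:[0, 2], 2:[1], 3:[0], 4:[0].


BFS queue: start with [0]
Visit order: [0, 1, 3, 4, 2]


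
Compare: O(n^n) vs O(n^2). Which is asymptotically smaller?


quadratic grows slower than n^n
O(n^2) is asymptotically smaller; O(n^n) grows faster


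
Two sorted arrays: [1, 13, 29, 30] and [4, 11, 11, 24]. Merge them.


Compare heads, take smaller each step.
Merged: [1, 4, 11, 11, 13, 24, 29, 30]


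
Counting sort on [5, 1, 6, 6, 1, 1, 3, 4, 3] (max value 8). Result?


Count array: [0, 3, 0, 2, 1, 1, 2, 0, 0]
Reconstruct: [1, 1, 1, 3, 3, 4, 5, 6, 6]


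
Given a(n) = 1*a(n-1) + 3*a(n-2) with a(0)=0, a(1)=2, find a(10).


Build bottom-up:
...a(8)=434, a(9)=1016, a(10)=1*1016+3*434=2318


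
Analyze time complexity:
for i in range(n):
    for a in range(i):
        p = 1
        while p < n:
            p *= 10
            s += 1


Per nesting level: O(n) * O(n) [triangular over i] * O(log n) = O(n^2 log n)
Complexity: O(n^2 log n)


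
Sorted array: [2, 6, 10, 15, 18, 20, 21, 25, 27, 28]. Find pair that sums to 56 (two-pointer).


Two pointers: lo=0, hi=9
No pair sums to 56


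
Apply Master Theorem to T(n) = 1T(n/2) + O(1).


a=1, b=2, c=0. log_2(1)=0 = c=0. Case 2: O(n^c log n) = O(log n)
Complexity: O(log n)


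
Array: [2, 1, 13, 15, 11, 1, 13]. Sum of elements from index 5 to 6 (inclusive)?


Prefix sums: [0, 2, 3, 16, 31, 42, 43, 56]
Sum[5..6] = prefix[7] - prefix[5] = 56 - 42 = 14


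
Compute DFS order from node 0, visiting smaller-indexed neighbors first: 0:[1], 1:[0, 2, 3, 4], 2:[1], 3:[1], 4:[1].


DFS stack-based: start with [0]
Visit order: [0, 1, 2, 3, 4]


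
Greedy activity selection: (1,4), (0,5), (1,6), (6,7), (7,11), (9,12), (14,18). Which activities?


Greedy: pick earliest-ending, then skip overlaps.
Selected (4 activities): [(1, 4), (6, 7), (7, 11), (14, 18)]


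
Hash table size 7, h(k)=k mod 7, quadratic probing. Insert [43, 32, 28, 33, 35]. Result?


Insertions: 43->slot 1; 32->slot 4; 28->slot 0; 33->slot 5; 35->slot 2
Table: [28, 43, 35, None, 32, 33, None]


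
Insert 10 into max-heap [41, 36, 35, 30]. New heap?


Append 10: [41, 36, 35, 30, 10]
Bubble up: no swaps needed
Result: [41, 36, 35, 30, 10]


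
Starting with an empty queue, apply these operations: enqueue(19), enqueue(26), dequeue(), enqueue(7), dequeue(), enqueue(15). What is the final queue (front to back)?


enqueue(19) -> [19]
enqueue(26) -> [19, 26]
dequeue() returns 19 -> [26]
enqueue(7) -> [26, 7]
dequeue() returns 26 -> [7]
enqueue(15) -> [7, 15]
Final queue (front to back): [7, 15]


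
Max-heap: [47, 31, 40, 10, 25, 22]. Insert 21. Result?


Append 21: [47, 31, 40, 10, 25, 22, 21]
Bubble up: no swaps needed
Result: [47, 31, 40, 10, 25, 22, 21]


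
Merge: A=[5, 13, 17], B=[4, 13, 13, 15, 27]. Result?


Compare heads, take smaller each step.
Merged: [4, 5, 13, 13, 13, 15, 17, 27]


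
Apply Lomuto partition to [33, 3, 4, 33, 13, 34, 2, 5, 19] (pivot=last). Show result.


Elements <= 19 go left of pivot.
Result: [3, 4, 13, 2, 5, 19, 33, 33, 34], pivot at index 5


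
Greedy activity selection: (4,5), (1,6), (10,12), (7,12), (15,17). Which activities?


Greedy: pick earliest-ending, then skip overlaps.
Selected (3 activities): [(4, 5), (10, 12), (15, 17)]


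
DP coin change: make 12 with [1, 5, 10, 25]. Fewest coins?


dp[0]=0; dp[i]=1+min(dp[i-c] for c in coins)
...dp[7]=3, dp[8]=4, dp[9]=5, dp[10]=1, dp[11]=2, dp[12]=3
Minimum coins for 12 = 3


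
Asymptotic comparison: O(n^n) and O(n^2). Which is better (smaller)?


quadratic grows slower than n^n
O(n^2) is asymptotically smaller; O(n^n) grows faster


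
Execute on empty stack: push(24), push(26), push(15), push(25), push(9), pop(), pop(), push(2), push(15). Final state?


push(24) -> [24]
push(26) -> [24, 26]
push(15) -> [24, 26, 15]
push(25) -> [24, 26, 15, 25]
push(9) -> [24, 26, 15, 25, 9]
pop() returns 9 -> [24, 26, 15, 25]
pop() returns 25 -> [24, 26, 15]
push(2) -> [24, 26, 15, 2]
push(15) -> [24, 26, 15, 2, 15]
Final stack (bottom to top): [24, 26, 15, 2, 15]


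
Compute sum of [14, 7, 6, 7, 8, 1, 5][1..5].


Prefix sums: [0, 14, 21, 27, 34, 42, 43, 48]
Sum[1..5] = prefix[6] - prefix[1] = 43 - 14 = 29


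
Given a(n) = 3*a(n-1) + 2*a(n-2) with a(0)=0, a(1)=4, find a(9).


Build bottom-up:
...a(7)=7052, a(8)=25116, a(9)=3*25116+2*7052=89452


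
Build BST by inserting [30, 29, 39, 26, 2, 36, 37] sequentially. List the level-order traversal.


Root = 30; build tree by BST insertion.
Level-Order traversal: [30, 29, 39, 26, 36, 2, 37]


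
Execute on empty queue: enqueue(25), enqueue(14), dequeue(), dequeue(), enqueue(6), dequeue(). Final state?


enqueue(25) -> [25]
enqueue(14) -> [25, 14]
dequeue() returns 25 -> [14]
dequeue() returns 14 -> []
enqueue(6) -> [6]
dequeue() returns 6 -> []
Final queue (front to back): []


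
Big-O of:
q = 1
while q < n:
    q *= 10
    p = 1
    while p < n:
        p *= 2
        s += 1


Per nesting level: O(log n) * O(log n) = O((log n)^2)
Complexity: O((log n)^2)


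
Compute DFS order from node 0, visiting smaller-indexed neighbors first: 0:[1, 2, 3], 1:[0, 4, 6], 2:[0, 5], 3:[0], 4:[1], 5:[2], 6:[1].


DFS stack-based: start with [0]
Visit order: [0, 1, 4, 6, 2, 5, 3]


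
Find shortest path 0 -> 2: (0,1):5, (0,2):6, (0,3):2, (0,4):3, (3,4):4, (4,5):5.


Dijkstra from 0:
Distances: {0: 0, 1: 5, 2: 6, 3: 2, 4: 3, 5: 8}
Shortest distance to 2 = 6, path = [0, 2]


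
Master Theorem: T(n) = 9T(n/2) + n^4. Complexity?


a=9, b=2, c=4. log_2(9)=3.170 < c=4. Case 3: O(n^c) = O(n^4)
Complexity: O(n^4)


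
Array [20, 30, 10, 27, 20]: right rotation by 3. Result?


Right rotate by 3: [10, 27, 20, 20, 30]


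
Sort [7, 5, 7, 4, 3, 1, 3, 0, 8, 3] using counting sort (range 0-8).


Count array: [1, 1, 0, 3, 1, 1, 0, 2, 1]
Reconstruct: [0, 1, 3, 3, 3, 4, 5, 7, 7, 8]


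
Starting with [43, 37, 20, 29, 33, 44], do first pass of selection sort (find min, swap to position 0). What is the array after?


After one pass: [20, 37, 43, 29, 33, 44]


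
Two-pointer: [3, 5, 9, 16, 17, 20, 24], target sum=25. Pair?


Two pointers: lo=0, hi=6
Found pair: (5, 20) summing to 25


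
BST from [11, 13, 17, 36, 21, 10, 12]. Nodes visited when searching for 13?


BST root = 11
Search for 13: compare at each node
Path: [11, 13]


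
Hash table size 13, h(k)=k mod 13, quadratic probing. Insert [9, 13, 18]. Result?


Insertions: 9->slot 9; 13->slot 0; 18->slot 5
Table: [13, None, None, None, None, 18, None, None, None, 9, None, None, None]


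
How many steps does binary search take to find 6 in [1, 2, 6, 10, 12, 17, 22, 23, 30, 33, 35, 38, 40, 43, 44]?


Search for 6:
[0,14] mid=7 arr[7]=23
[0,6] mid=3 arr[3]=10
[0,2] mid=1 arr[1]=2
[2,2] mid=2 arr[2]=6
Total: 4 comparisons


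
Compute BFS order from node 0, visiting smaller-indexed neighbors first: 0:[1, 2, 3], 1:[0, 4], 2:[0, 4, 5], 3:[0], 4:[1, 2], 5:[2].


BFS queue: start with [0]
Visit order: [0, 1, 2, 3, 4, 5]


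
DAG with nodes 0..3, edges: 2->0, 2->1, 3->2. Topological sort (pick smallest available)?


Kahn's algorithm, process smallest node first
Order: [3, 2, 0, 1]


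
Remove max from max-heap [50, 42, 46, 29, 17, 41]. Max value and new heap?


Max = 50
Replace root with last, heapify down
Resulting heap: [46, 42, 41, 29, 17]


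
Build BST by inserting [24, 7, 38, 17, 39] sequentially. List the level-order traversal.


Root = 24; build tree by BST insertion.
Level-Order traversal: [24, 7, 38, 17, 39]


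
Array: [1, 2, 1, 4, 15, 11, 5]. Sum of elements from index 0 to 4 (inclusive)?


Prefix sums: [0, 1, 3, 4, 8, 23, 34, 39]
Sum[0..4] = prefix[5] - prefix[0] = 23 - 0 = 23


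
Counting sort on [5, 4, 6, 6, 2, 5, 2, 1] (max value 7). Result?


Count array: [0, 1, 2, 0, 1, 2, 2, 0]
Reconstruct: [1, 2, 2, 4, 5, 5, 6, 6]


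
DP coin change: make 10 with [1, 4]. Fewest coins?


dp[0]=0; dp[i]=1+min(dp[i-c] for c in coins)
...dp[5]=2, dp[6]=3, dp[7]=4, dp[8]=2, dp[9]=3, dp[10]=4
Minimum coins for 10 = 4


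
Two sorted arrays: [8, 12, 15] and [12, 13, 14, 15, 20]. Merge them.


Compare heads, take smaller each step.
Merged: [8, 12, 12, 13, 14, 15, 15, 20]


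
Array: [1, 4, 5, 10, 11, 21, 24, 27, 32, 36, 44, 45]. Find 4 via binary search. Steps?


Search for 4:
[0,11] mid=5 arr[5]=21
[0,4] mid=2 arr[2]=5
[0,1] mid=0 arr[0]=1
[1,1] mid=1 arr[1]=4
Total: 4 comparisons


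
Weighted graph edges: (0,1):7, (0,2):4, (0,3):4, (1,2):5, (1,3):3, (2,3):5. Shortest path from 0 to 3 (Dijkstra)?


Dijkstra from 0:
Distances: {0: 0, 1: 7, 2: 4, 3: 4}
Shortest distance to 3 = 4, path = [0, 3]


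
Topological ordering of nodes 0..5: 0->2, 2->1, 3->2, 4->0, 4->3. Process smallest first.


Kahn's algorithm, process smallest node first
Order: [4, 0, 3, 2, 1, 5]


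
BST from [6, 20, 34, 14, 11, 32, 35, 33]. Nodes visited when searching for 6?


BST root = 6
Search for 6: compare at each node
Path: [6]


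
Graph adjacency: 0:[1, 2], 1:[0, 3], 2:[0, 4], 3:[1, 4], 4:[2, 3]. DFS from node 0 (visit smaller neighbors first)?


DFS stack-based: start with [0]
Visit order: [0, 1, 3, 4, 2]


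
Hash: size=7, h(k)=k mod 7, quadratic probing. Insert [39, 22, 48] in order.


Insertions: 39->slot 4; 22->slot 1; 48->slot 6
Table: [None, 22, None, None, 39, None, 48]


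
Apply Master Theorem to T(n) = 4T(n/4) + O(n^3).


a=4, b=4, c=3. log_4(4)=1 < c=3. Case 3: O(n^c) = O(n^3)
Complexity: O(n^3)


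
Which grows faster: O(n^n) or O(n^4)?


quartic grows slower than n^n
O(n^4) is asymptotically smaller; O(n^n) grows faster


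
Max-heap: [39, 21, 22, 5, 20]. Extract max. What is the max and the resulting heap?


Max = 39
Replace root with last, heapify down
Resulting heap: [22, 21, 20, 5]


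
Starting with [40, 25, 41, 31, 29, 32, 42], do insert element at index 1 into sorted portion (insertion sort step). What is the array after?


After one pass: [25, 40, 41, 31, 29, 32, 42]


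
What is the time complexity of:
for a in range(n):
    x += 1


Per nesting level: O(n) = O(n)
Complexity: O(n)


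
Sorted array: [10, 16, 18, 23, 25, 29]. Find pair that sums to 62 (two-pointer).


Two pointers: lo=0, hi=5
No pair sums to 62


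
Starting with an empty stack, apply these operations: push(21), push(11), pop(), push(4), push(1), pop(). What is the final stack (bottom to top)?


push(21) -> [21]
push(11) -> [21, 11]
pop() returns 11 -> [21]
push(4) -> [21, 4]
push(1) -> [21, 4, 1]
pop() returns 1 -> [21, 4]
Final stack (bottom to top): [21, 4]


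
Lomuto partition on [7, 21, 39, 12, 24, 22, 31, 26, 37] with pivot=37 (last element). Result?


Elements <= 37 go left of pivot.
Result: [7, 21, 12, 24, 22, 31, 26, 37, 39], pivot at index 7


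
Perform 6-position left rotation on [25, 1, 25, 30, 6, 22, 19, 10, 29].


Left rotate by 6: [19, 10, 29, 25, 1, 25, 30, 6, 22]


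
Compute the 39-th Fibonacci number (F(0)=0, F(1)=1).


F(n)=F(n-1)+F(n-2)
...F(37)=24157817, F(38)=39088169, F(39)=63245986


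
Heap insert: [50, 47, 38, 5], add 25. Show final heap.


Append 25: [50, 47, 38, 5, 25]
Bubble up: no swaps needed
Result: [50, 47, 38, 5, 25]


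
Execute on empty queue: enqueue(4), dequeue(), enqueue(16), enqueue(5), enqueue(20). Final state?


enqueue(4) -> [4]
dequeue() returns 4 -> []
enqueue(16) -> [16]
enqueue(5) -> [16, 5]
enqueue(20) -> [16, 5, 20]
Final queue (front to back): [16, 5, 20]


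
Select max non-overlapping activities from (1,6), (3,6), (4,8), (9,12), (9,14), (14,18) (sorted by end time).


Greedy: pick earliest-ending, then skip overlaps.
Selected (3 activities): [(1, 6), (9, 12), (14, 18)]


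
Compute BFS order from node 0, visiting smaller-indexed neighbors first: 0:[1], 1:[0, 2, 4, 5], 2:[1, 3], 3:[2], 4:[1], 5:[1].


BFS queue: start with [0]
Visit order: [0, 1, 2, 4, 5, 3]


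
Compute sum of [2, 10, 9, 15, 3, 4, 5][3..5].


Prefix sums: [0, 2, 12, 21, 36, 39, 43, 48]
Sum[3..5] = prefix[6] - prefix[3] = 43 - 21 = 22


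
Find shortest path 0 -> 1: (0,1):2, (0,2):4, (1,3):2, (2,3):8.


Dijkstra from 0:
Distances: {0: 0, 1: 2, 2: 4, 3: 4}
Shortest distance to 1 = 2, path = [0, 1]


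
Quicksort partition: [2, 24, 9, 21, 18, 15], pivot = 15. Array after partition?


Elements <= 15 go left of pivot.
Result: [2, 9, 15, 21, 18, 24], pivot at index 2


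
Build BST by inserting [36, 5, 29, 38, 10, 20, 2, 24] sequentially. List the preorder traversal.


Root = 36; build tree by BST insertion.
Preorder traversal: [36, 5, 2, 29, 10, 20, 24, 38]


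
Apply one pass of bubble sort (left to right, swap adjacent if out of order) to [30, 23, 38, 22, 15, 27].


After one pass: [23, 30, 22, 15, 27, 38]


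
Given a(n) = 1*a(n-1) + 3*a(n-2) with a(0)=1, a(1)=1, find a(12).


Build bottom-up:
...a(10)=2683, a(11)=6160, a(12)=1*6160+3*2683=14209


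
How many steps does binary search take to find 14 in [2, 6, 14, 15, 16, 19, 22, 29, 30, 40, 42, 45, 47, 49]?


Search for 14:
[0,13] mid=6 arr[6]=22
[0,5] mid=2 arr[2]=14
Total: 2 comparisons


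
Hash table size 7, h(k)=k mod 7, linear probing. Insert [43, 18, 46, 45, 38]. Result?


Insertions: 43->slot 1; 18->slot 4; 46->slot 5; 45->slot 3; 38->slot 6
Table: [None, 43, None, 45, 18, 46, 38]


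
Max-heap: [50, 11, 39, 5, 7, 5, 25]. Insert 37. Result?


Append 37: [50, 11, 39, 5, 7, 5, 25, 37]
Bubble up: swap idx 7(37) with idx 3(5); swap idx 3(37) with idx 1(11)
Result: [50, 37, 39, 11, 7, 5, 25, 5]


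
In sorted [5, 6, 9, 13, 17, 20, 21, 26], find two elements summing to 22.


Two pointers: lo=0, hi=7
Found pair: (5, 17) summing to 22


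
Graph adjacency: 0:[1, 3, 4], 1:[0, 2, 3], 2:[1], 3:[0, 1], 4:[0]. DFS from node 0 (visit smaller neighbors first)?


DFS stack-based: start with [0]
Visit order: [0, 1, 2, 3, 4]


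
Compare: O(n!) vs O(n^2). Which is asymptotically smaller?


quadratic grows slower than factorial
O(n^2) is asymptotically smaller; O(n!) grows faster


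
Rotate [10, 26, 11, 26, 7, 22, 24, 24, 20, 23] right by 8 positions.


Right rotate by 8: [11, 26, 7, 22, 24, 24, 20, 23, 10, 26]


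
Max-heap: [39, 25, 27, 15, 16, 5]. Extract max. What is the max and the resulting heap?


Max = 39
Replace root with last, heapify down
Resulting heap: [27, 25, 5, 15, 16]


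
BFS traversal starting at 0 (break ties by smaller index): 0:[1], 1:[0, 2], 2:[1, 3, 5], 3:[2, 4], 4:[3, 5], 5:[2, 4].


BFS queue: start with [0]
Visit order: [0, 1, 2, 3, 5, 4]


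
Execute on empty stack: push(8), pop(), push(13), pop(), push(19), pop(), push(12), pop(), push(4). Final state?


push(8) -> [8]
pop() returns 8 -> []
push(13) -> [13]
pop() returns 13 -> []
push(19) -> [19]
pop() returns 19 -> []
push(12) -> [12]
pop() returns 12 -> []
push(4) -> [4]
Final stack (bottom to top): [4]


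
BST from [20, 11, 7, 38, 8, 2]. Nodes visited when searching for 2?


BST root = 20
Search for 2: compare at each node
Path: [20, 11, 7, 2]


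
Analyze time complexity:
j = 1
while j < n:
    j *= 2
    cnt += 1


Per nesting level: O(log n) = O(log n)
Complexity: O(log n)


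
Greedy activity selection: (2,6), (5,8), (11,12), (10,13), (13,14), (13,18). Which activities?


Greedy: pick earliest-ending, then skip overlaps.
Selected (3 activities): [(2, 6), (11, 12), (13, 14)]


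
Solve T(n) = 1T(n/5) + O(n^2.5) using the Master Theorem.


a=1, b=5, c=2.5. log_5(1)=0 < c=2.5. Case 3: O(n^c) = O(n^2.500)
Complexity: O(n^2.500)


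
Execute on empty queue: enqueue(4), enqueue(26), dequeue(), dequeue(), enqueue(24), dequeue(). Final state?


enqueue(4) -> [4]
enqueue(26) -> [4, 26]
dequeue() returns 4 -> [26]
dequeue() returns 26 -> []
enqueue(24) -> [24]
dequeue() returns 24 -> []
Final queue (front to back): []


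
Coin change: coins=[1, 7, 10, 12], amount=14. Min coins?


dp[0]=0; dp[i]=1+min(dp[i-c] for c in coins)
...dp[9]=3, dp[10]=1, dp[11]=2, dp[12]=1, dp[13]=2, dp[14]=2
Minimum coins for 14 = 2


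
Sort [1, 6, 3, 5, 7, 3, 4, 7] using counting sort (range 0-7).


Count array: [0, 1, 0, 2, 1, 1, 1, 2]
Reconstruct: [1, 3, 3, 4, 5, 6, 7, 7]


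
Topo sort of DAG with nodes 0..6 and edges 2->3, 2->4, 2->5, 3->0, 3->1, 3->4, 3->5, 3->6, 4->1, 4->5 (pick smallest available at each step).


Kahn's algorithm, process smallest node first
Order: [2, 3, 0, 4, 1, 5, 6]


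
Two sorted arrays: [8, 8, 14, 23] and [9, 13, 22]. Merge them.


Compare heads, take smaller each step.
Merged: [8, 8, 9, 13, 14, 22, 23]


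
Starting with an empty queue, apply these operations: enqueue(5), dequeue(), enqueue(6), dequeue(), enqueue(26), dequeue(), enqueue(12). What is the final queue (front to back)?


enqueue(5) -> [5]
dequeue() returns 5 -> []
enqueue(6) -> [6]
dequeue() returns 6 -> []
enqueue(26) -> [26]
dequeue() returns 26 -> []
enqueue(12) -> [12]
Final queue (front to back): [12]


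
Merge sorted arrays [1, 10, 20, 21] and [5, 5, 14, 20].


Compare heads, take smaller each step.
Merged: [1, 5, 5, 10, 14, 20, 20, 21]


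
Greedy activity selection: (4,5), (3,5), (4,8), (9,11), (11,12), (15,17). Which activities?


Greedy: pick earliest-ending, then skip overlaps.
Selected (4 activities): [(4, 5), (9, 11), (11, 12), (15, 17)]


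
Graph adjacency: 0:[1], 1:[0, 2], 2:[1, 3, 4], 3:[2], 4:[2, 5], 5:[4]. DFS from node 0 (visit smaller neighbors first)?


DFS stack-based: start with [0]
Visit order: [0, 1, 2, 3, 4, 5]


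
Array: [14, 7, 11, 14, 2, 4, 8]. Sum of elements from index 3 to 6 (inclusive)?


Prefix sums: [0, 14, 21, 32, 46, 48, 52, 60]
Sum[3..6] = prefix[7] - prefix[3] = 60 - 32 = 28


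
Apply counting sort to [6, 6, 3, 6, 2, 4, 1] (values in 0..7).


Count array: [0, 1, 1, 1, 1, 0, 3, 0]
Reconstruct: [1, 2, 3, 4, 6, 6, 6]


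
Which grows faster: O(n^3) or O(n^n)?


cubic grows slower than n^n
O(n^3) is asymptotically smaller; O(n^n) grows faster


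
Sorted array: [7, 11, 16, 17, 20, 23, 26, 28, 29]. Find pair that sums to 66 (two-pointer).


Two pointers: lo=0, hi=8
No pair sums to 66


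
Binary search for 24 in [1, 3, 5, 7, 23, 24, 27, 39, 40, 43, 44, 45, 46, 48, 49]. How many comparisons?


Search for 24:
[0,14] mid=7 arr[7]=39
[0,6] mid=3 arr[3]=7
[4,6] mid=5 arr[5]=24
Total: 3 comparisons


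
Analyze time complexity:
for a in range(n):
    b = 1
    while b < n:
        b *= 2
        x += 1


Per nesting level: O(n) * O(log n) = O(n log n)
Complexity: O(n log n)


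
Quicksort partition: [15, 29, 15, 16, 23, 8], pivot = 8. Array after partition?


Elements <= 8 go left of pivot.
Result: [8, 29, 15, 16, 23, 15], pivot at index 0


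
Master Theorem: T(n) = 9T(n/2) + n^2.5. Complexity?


a=9, b=2, c=2.5. log_2(9)=3.170 > c=2.5. Case 1: O(n^log_b(a)) = O(n^3.170)
Complexity: O(n^3.170)


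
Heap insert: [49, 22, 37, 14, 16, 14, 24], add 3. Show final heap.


Append 3: [49, 22, 37, 14, 16, 14, 24, 3]
Bubble up: no swaps needed
Result: [49, 22, 37, 14, 16, 14, 24, 3]


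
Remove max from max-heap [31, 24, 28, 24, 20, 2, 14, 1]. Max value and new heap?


Max = 31
Replace root with last, heapify down
Resulting heap: [28, 24, 14, 24, 20, 2, 1]


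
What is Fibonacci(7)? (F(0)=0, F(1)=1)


F(n)=F(n-1)+F(n-2)
...F(5)=5, F(6)=8, F(7)=13


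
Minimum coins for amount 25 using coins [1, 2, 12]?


dp[0]=0; dp[i]=1+min(dp[i-c] for c in coins)
...dp[20]=5, dp[21]=6, dp[22]=6, dp[23]=7, dp[24]=2, dp[25]=3
Minimum coins for 25 = 3


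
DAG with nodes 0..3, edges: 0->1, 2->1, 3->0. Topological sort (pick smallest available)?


Kahn's algorithm, process smallest node first
Order: [2, 3, 0, 1]


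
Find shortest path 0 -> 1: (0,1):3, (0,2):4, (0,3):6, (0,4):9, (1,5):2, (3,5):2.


Dijkstra from 0:
Distances: {0: 0, 1: 3, 2: 4, 3: 6, 4: 9, 5: 5}
Shortest distance to 1 = 3, path = [0, 1]


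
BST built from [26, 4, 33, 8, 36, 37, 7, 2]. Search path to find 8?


BST root = 26
Search for 8: compare at each node
Path: [26, 4, 8]


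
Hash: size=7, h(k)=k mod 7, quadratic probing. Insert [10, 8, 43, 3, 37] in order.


Insertions: 10->slot 3; 8->slot 1; 43->slot 2; 3->slot 4; 37->slot 6
Table: [None, 8, 43, 10, 3, None, 37]


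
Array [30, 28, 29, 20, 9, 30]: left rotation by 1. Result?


Left rotate by 1: [28, 29, 20, 9, 30, 30]


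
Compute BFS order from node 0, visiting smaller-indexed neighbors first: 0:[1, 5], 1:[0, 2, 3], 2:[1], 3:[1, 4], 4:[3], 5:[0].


BFS queue: start with [0]
Visit order: [0, 1, 5, 2, 3, 4]


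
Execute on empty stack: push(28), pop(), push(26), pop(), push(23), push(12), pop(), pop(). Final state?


push(28) -> [28]
pop() returns 28 -> []
push(26) -> [26]
pop() returns 26 -> []
push(23) -> [23]
push(12) -> [23, 12]
pop() returns 12 -> [23]
pop() returns 23 -> []
Final stack (bottom to top): []


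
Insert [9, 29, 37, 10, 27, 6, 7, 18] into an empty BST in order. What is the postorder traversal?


Root = 9; build tree by BST insertion.
Postorder traversal: [7, 6, 18, 27, 10, 37, 29, 9]


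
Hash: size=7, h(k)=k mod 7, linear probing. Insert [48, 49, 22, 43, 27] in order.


Insertions: 48->slot 6; 49->slot 0; 22->slot 1; 43->slot 2; 27->slot 3
Table: [49, 22, 43, 27, None, None, 48]


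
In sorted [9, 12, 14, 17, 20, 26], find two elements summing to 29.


Two pointers: lo=0, hi=5
Found pair: (9, 20) summing to 29


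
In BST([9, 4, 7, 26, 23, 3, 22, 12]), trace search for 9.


BST root = 9
Search for 9: compare at each node
Path: [9]


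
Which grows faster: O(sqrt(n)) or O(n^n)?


sublinear grows slower than n^n
O(sqrt(n)) is asymptotically smaller; O(n^n) grows faster


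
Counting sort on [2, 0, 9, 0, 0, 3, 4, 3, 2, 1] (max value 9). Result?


Count array: [3, 1, 2, 2, 1, 0, 0, 0, 0, 1]
Reconstruct: [0, 0, 0, 1, 2, 2, 3, 3, 4, 9]


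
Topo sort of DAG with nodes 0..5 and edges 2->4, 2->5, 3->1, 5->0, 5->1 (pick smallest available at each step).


Kahn's algorithm, process smallest node first
Order: [2, 3, 4, 5, 0, 1]


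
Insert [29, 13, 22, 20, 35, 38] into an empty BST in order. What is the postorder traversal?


Root = 29; build tree by BST insertion.
Postorder traversal: [20, 22, 13, 38, 35, 29]


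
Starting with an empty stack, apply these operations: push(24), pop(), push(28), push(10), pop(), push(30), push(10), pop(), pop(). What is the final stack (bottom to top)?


push(24) -> [24]
pop() returns 24 -> []
push(28) -> [28]
push(10) -> [28, 10]
pop() returns 10 -> [28]
push(30) -> [28, 30]
push(10) -> [28, 30, 10]
pop() returns 10 -> [28, 30]
pop() returns 30 -> [28]
Final stack (bottom to top): [28]


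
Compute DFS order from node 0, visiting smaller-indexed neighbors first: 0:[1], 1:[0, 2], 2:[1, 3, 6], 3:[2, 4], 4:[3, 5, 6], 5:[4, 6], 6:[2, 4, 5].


DFS stack-based: start with [0]
Visit order: [0, 1, 2, 3, 4, 5, 6]


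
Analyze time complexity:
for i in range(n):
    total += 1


Per nesting level: O(n) = O(n)
Complexity: O(n)


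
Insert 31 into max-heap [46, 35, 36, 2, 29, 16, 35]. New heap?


Append 31: [46, 35, 36, 2, 29, 16, 35, 31]
Bubble up: swap idx 7(31) with idx 3(2)
Result: [46, 35, 36, 31, 29, 16, 35, 2]


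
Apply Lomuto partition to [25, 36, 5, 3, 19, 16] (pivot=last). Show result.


Elements <= 16 go left of pivot.
Result: [5, 3, 16, 36, 19, 25], pivot at index 2


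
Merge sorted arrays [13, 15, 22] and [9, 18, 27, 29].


Compare heads, take smaller each step.
Merged: [9, 13, 15, 18, 22, 27, 29]


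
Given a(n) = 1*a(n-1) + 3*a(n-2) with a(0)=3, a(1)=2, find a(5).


Build bottom-up:
...a(3)=17, a(4)=50, a(5)=1*50+3*17=101


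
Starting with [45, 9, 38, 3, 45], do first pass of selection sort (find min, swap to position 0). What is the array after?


After one pass: [3, 9, 38, 45, 45]


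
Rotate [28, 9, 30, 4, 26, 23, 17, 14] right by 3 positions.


Right rotate by 3: [23, 17, 14, 28, 9, 30, 4, 26]


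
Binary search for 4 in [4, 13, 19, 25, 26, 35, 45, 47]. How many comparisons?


Search for 4:
[0,7] mid=3 arr[3]=25
[0,2] mid=1 arr[1]=13
[0,0] mid=0 arr[0]=4
Total: 3 comparisons


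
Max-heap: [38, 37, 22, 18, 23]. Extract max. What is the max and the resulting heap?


Max = 38
Replace root with last, heapify down
Resulting heap: [37, 23, 22, 18]


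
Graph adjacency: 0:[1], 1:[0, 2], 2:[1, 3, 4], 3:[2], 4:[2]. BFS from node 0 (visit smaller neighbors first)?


BFS queue: start with [0]
Visit order: [0, 1, 2, 3, 4]


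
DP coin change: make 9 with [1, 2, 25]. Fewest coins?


dp[0]=0; dp[i]=1+min(dp[i-c] for c in coins)
...dp[4]=2, dp[5]=3, dp[6]=3, dp[7]=4, dp[8]=4, dp[9]=5
Minimum coins for 9 = 5


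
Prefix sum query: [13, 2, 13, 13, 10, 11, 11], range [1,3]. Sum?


Prefix sums: [0, 13, 15, 28, 41, 51, 62, 73]
Sum[1..3] = prefix[4] - prefix[1] = 41 - 13 = 28


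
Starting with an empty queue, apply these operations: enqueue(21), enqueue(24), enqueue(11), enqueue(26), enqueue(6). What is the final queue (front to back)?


enqueue(21) -> [21]
enqueue(24) -> [21, 24]
enqueue(11) -> [21, 24, 11]
enqueue(26) -> [21, 24, 11, 26]
enqueue(6) -> [21, 24, 11, 26, 6]
Final queue (front to back): [21, 24, 11, 26, 6]


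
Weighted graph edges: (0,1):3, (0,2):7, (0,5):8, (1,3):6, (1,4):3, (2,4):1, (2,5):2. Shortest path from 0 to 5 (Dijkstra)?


Dijkstra from 0:
Distances: {0: 0, 1: 3, 2: 7, 3: 9, 4: 6, 5: 8}
Shortest distance to 5 = 8, path = [0, 5]


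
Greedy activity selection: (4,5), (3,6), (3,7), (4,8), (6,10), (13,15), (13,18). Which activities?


Greedy: pick earliest-ending, then skip overlaps.
Selected (3 activities): [(4, 5), (6, 10), (13, 15)]


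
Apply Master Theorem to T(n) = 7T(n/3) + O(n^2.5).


a=7, b=3, c=2.5. log_3(7)=1.771 < c=2.5. Case 3: O(n^c) = O(n^2.500)
Complexity: O(n^2.500)


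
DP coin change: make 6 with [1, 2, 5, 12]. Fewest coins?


dp[0]=0; dp[i]=1+min(dp[i-c] for c in coins)
...dp[1]=1, dp[2]=1, dp[3]=2, dp[4]=2, dp[5]=1, dp[6]=2
Minimum coins for 6 = 2


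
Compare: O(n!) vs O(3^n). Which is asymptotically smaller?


exponential (base 3) grows slower than factorial
O(3^n) is asymptotically smaller; O(n!) grows faster


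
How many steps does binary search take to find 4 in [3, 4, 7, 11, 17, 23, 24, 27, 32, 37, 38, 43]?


Search for 4:
[0,11] mid=5 arr[5]=23
[0,4] mid=2 arr[2]=7
[0,1] mid=0 arr[0]=3
[1,1] mid=1 arr[1]=4
Total: 4 comparisons


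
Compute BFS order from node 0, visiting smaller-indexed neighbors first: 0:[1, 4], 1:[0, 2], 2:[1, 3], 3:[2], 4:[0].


BFS queue: start with [0]
Visit order: [0, 1, 4, 2, 3]


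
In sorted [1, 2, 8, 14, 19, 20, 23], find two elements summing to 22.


Two pointers: lo=0, hi=6
Found pair: (2, 20) summing to 22


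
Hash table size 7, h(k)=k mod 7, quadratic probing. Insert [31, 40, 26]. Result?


Insertions: 31->slot 3; 40->slot 5; 26->slot 6
Table: [None, None, None, 31, None, 40, 26]


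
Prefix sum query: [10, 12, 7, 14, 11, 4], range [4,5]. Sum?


Prefix sums: [0, 10, 22, 29, 43, 54, 58]
Sum[4..5] = prefix[6] - prefix[4] = 58 - 43 = 15


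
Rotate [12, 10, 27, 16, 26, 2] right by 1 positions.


Right rotate by 1: [2, 12, 10, 27, 16, 26]


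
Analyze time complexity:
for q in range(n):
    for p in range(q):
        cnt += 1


Per nesting level: O(n) * O(n) [triangular over q] = O(n^2)
Complexity: O(n^2)


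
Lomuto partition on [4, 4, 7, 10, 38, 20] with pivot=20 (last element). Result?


Elements <= 20 go left of pivot.
Result: [4, 4, 7, 10, 20, 38], pivot at index 4


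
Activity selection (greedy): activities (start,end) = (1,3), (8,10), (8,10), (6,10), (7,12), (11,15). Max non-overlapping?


Greedy: pick earliest-ending, then skip overlaps.
Selected (3 activities): [(1, 3), (8, 10), (11, 15)]


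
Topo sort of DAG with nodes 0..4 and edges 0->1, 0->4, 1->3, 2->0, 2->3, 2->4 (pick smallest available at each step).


Kahn's algorithm, process smallest node first
Order: [2, 0, 1, 3, 4]


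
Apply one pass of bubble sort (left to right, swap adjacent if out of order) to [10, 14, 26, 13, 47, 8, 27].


After one pass: [10, 14, 13, 26, 8, 27, 47]


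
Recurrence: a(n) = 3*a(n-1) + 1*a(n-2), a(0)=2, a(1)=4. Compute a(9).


Build bottom-up:
...a(7)=5476, a(8)=18086, a(9)=3*18086+1*5476=59734


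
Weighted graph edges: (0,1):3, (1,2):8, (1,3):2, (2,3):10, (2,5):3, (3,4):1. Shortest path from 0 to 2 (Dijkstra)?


Dijkstra from 0:
Distances: {0: 0, 1: 3, 2: 11, 3: 5, 4: 6, 5: 14}
Shortest distance to 2 = 11, path = [0, 1, 2]


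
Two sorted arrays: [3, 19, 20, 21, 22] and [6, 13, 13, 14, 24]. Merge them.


Compare heads, take smaller each step.
Merged: [3, 6, 13, 13, 14, 19, 20, 21, 22, 24]


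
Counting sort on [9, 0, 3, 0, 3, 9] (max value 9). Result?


Count array: [2, 0, 0, 2, 0, 0, 0, 0, 0, 2]
Reconstruct: [0, 0, 3, 3, 9, 9]


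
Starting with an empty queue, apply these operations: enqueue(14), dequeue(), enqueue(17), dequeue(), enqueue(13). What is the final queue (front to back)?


enqueue(14) -> [14]
dequeue() returns 14 -> []
enqueue(17) -> [17]
dequeue() returns 17 -> []
enqueue(13) -> [13]
Final queue (front to back): [13]


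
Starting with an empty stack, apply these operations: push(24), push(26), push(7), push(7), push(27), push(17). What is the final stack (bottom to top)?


push(24) -> [24]
push(26) -> [24, 26]
push(7) -> [24, 26, 7]
push(7) -> [24, 26, 7, 7]
push(27) -> [24, 26, 7, 7, 27]
push(17) -> [24, 26, 7, 7, 27, 17]
Final stack (bottom to top): [24, 26, 7, 7, 27, 17]


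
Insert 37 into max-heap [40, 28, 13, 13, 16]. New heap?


Append 37: [40, 28, 13, 13, 16, 37]
Bubble up: swap idx 5(37) with idx 2(13)
Result: [40, 28, 37, 13, 16, 13]


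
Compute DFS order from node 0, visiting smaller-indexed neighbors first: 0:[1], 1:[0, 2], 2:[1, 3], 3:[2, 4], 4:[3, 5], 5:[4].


DFS stack-based: start with [0]
Visit order: [0, 1, 2, 3, 4, 5]


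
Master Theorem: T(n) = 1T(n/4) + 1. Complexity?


a=1, b=4, c=0. log_4(1)=0 = c=0. Case 2: O(n^c log n) = O(log n)
Complexity: O(log n)


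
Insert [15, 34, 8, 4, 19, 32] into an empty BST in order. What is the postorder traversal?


Root = 15; build tree by BST insertion.
Postorder traversal: [4, 8, 32, 19, 34, 15]


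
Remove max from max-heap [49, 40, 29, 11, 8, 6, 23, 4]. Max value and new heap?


Max = 49
Replace root with last, heapify down
Resulting heap: [40, 11, 29, 4, 8, 6, 23]


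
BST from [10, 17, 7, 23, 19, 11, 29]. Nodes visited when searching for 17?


BST root = 10
Search for 17: compare at each node
Path: [10, 17]


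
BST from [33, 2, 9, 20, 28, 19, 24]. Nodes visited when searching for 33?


BST root = 33
Search for 33: compare at each node
Path: [33]


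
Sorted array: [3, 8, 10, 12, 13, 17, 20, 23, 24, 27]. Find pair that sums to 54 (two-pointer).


Two pointers: lo=0, hi=9
No pair sums to 54


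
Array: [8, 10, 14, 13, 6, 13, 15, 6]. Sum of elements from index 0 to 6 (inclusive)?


Prefix sums: [0, 8, 18, 32, 45, 51, 64, 79, 85]
Sum[0..6] = prefix[7] - prefix[0] = 79 - 0 = 79


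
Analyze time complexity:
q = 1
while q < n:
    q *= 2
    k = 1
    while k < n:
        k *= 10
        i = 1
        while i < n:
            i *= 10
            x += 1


Per nesting level: O(log n) * O(log n) * O(log n) = O((log n)^3)
Complexity: O((log n)^3)


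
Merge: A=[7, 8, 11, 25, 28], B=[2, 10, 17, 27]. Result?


Compare heads, take smaller each step.
Merged: [2, 7, 8, 10, 11, 17, 25, 27, 28]


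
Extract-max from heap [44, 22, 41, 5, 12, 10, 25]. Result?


Max = 44
Replace root with last, heapify down
Resulting heap: [41, 22, 25, 5, 12, 10]


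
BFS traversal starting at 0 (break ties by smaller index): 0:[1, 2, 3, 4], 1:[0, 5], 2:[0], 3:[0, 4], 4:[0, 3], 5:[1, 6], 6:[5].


BFS queue: start with [0]
Visit order: [0, 1, 2, 3, 4, 5, 6]


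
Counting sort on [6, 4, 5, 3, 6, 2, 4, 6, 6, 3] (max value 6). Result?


Count array: [0, 0, 1, 2, 2, 1, 4]
Reconstruct: [2, 3, 3, 4, 4, 5, 6, 6, 6, 6]


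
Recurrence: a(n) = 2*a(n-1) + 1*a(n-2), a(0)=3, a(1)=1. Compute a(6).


Build bottom-up:
...a(4)=27, a(5)=65, a(6)=2*65+1*27=157


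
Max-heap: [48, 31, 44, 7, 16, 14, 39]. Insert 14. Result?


Append 14: [48, 31, 44, 7, 16, 14, 39, 14]
Bubble up: swap idx 7(14) with idx 3(7)
Result: [48, 31, 44, 14, 16, 14, 39, 7]


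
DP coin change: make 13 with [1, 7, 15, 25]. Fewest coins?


dp[0]=0; dp[i]=1+min(dp[i-c] for c in coins)
...dp[8]=2, dp[9]=3, dp[10]=4, dp[11]=5, dp[12]=6, dp[13]=7
Minimum coins for 13 = 7


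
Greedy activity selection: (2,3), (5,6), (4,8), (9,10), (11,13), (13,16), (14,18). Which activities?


Greedy: pick earliest-ending, then skip overlaps.
Selected (5 activities): [(2, 3), (5, 6), (9, 10), (11, 13), (13, 16)]


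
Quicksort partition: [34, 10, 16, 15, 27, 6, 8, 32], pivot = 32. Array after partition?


Elements <= 32 go left of pivot.
Result: [10, 16, 15, 27, 6, 8, 32, 34], pivot at index 6


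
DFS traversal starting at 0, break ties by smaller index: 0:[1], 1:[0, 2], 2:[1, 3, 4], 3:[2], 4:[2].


DFS stack-based: start with [0]
Visit order: [0, 1, 2, 3, 4]


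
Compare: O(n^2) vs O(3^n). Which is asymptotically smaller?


quadratic grows slower than exponential (base 3)
O(n^2) is asymptotically smaller; O(3^n) grows faster


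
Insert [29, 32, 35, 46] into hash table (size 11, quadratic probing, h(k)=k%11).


Insertions: 29->slot 7; 32->slot 10; 35->slot 2; 46->slot 3
Table: [None, None, 35, 46, None, None, None, 29, None, None, 32]


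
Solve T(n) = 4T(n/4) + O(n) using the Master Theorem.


a=4, b=4, c=1. log_4(4)=1 = c=1. Case 2: O(n^c log n) = O(n log n)
Complexity: O(n log n)


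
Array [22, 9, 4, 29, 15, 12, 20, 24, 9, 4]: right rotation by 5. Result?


Right rotate by 5: [12, 20, 24, 9, 4, 22, 9, 4, 29, 15]


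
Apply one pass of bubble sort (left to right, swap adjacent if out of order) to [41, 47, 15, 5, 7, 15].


After one pass: [41, 15, 5, 7, 15, 47]


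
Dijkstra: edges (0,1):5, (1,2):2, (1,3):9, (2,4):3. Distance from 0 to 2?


Dijkstra from 0:
Distances: {0: 0, 1: 5, 2: 7, 3: 14, 4: 10}
Shortest distance to 2 = 7, path = [0, 1, 2]


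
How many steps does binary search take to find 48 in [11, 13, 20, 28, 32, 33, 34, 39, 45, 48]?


Search for 48:
[0,9] mid=4 arr[4]=32
[5,9] mid=7 arr[7]=39
[8,9] mid=8 arr[8]=45
[9,9] mid=9 arr[9]=48
Total: 4 comparisons


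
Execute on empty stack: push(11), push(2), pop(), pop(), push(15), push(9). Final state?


push(11) -> [11]
push(2) -> [11, 2]
pop() returns 2 -> [11]
pop() returns 11 -> []
push(15) -> [15]
push(9) -> [15, 9]
Final stack (bottom to top): [15, 9]


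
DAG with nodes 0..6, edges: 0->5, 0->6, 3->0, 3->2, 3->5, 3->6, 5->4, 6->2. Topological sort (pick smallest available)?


Kahn's algorithm, process smallest node first
Order: [1, 3, 0, 5, 4, 6, 2]


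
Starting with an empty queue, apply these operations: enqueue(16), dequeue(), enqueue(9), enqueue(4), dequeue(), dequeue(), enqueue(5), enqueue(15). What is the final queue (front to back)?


enqueue(16) -> [16]
dequeue() returns 16 -> []
enqueue(9) -> [9]
enqueue(4) -> [9, 4]
dequeue() returns 9 -> [4]
dequeue() returns 4 -> []
enqueue(5) -> [5]
enqueue(15) -> [5, 15]
Final queue (front to back): [5, 15]


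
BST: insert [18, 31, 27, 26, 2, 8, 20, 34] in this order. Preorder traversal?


Root = 18; build tree by BST insertion.
Preorder traversal: [18, 2, 8, 31, 27, 26, 20, 34]


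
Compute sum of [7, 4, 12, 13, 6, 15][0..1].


Prefix sums: [0, 7, 11, 23, 36, 42, 57]
Sum[0..1] = prefix[2] - prefix[0] = 11 - 0 = 11


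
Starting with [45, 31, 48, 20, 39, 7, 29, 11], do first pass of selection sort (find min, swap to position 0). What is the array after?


After one pass: [7, 31, 48, 20, 39, 45, 29, 11]


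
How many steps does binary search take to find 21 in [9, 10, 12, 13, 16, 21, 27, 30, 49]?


Search for 21:
[0,8] mid=4 arr[4]=16
[5,8] mid=6 arr[6]=27
[5,5] mid=5 arr[5]=21
Total: 3 comparisons


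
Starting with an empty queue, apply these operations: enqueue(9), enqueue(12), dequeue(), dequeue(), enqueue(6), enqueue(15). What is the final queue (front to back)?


enqueue(9) -> [9]
enqueue(12) -> [9, 12]
dequeue() returns 9 -> [12]
dequeue() returns 12 -> []
enqueue(6) -> [6]
enqueue(15) -> [6, 15]
Final queue (front to back): [6, 15]


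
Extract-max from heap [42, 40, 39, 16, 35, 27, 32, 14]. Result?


Max = 42
Replace root with last, heapify down
Resulting heap: [40, 35, 39, 16, 14, 27, 32]
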